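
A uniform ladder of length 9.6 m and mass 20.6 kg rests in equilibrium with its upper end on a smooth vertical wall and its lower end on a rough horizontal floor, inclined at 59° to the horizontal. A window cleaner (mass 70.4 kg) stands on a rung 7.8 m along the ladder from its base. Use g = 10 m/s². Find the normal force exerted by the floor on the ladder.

N_floor ≈ 910 N

ΣF_y = 0: N_floor = 20.6×10 + 70.4×10 = 910 N.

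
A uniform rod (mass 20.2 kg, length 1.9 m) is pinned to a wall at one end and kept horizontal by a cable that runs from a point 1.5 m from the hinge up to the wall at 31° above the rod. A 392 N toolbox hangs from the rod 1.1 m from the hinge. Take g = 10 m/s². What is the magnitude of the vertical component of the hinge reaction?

Take torques about the hinge: T sin 31° · 1.5 = 20.2×10×0.95 + 392×1.1 = 623.1 N·m.
So T = 623.1 / (0.5150 × 1.5) = 806.54 N.
ΣF_y = 0: H_y = (20.2×10 + 392) − T sin 31° = 594 − 415.4 = 178.6 N.

|H_y| ≈ 179 N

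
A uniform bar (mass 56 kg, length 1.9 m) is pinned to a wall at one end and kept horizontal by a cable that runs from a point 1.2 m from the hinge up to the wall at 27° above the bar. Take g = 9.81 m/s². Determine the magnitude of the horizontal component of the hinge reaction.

Take torques about the hinge: T sin 27° · 1.2 = 56×9.81×0.95 = 521.89 N·m.
So T = 521.89 / (0.4540 × 1.2) = 957.97 N.
ΣF_x = 0: H_x = T cos 27° = 853.56 N.

H_x ≈ 854 N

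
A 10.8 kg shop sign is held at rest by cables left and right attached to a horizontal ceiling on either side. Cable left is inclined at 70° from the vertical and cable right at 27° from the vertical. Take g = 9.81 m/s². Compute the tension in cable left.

T_left ≈ 48.5 N

Angles from the horizontal: cable left is 90° − 70° = 20°, cable right is 90° − 27° = 63°.
Weight W = 10.8 × 9.81 = 105.9 N acts straight down.
Horizontal: T_left cos 20° = T_right cos 63°  →  T_right = 2.07 T_left.
Vertical: T_left sin 20° + T_right sin 63° = 105.9.
Substituting the horizontal relation into the vertical equation gives 2.186 T_left = 105.9, so T_left = 48.46 N.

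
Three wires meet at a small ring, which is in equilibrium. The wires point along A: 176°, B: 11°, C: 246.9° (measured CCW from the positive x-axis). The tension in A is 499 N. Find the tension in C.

T_C ≈ 156 N

Resolve: ΣF_x = 499 cos 176° + T_B cos 11° + T_C cos 246.9° = 0.
        ΣF_y = 499 sin 176° + T_B sin 11° + T_C sin 246.9° = 0.
The known terms sum to (-497.8, 34.81) N, so 0.9816 T_B − 0.3923 T_C = 497.8 and 0.1908 T_B − 0.9198 T_C = -34.81.
Solving simultaneously: T_B = 569.4 N, T_C = 156 N.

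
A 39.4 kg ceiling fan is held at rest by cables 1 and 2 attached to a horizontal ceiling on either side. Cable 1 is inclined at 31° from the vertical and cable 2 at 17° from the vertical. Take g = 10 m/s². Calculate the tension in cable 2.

Angles from the horizontal: cable 1 is 90° − 31° = 59°, cable 2 is 90° − 17° = 73°.
Weight W = 39.4 × 10 = 394 N acts straight down.
Horizontal: T_1 cos 59° = T_2 cos 73°  →  T_1 = 0.5677 T_2.
Vertical: T_1 sin 59° + T_2 sin 73° = 394.
Substituting the horizontal relation into the vertical equation gives 1.443 T_2 = 394, so T_2 = 273.1 N.

T_2 ≈ 273 N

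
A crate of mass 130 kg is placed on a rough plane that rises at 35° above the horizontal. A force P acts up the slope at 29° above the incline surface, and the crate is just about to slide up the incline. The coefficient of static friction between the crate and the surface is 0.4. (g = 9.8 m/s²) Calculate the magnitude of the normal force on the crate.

On the verge of sliding up the incline, friction equals μN and acts down the slope.
Perpendicular: N + P sin 29° = W cos 35° = 1044 N.
Along incline: P cos 29° = W sin 35° + μN  with W sin 35° = 730.7 N.
Solving the pair for P and N: P = 1075 N, N = 522.7 N (and f = μN = 209.1 N).

N ≈ 523 N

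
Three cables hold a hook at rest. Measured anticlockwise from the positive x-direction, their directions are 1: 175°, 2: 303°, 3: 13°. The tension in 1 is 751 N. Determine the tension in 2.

T_2 ≈ 247 N

Resolve: ΣF_x = 751 cos 175° + T_2 cos 303° + T_3 cos 13° = 0.
        ΣF_y = 751 sin 175° + T_2 sin 303° + T_3 sin 13° = 0.
The known terms sum to (-748.1, 65.45) N, so 0.5446 T_2 + 0.9744 T_3 = 748.1 and -0.8387 T_2 + 0.2250 T_3 = -65.45.
Solving simultaneously: T_2 = 247 N, T_3 = 629.8 N.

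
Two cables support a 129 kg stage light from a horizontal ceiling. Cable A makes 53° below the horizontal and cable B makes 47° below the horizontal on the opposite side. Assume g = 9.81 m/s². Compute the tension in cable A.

Weight W = 129 × 9.81 = 1265 N acts straight down.
Horizontal: T_A cos 53° = T_B cos 47°  →  T_B = 0.8824 T_A.
Vertical: T_A sin 53° + T_B sin 47° = 1265.
Substituting the horizontal relation into the vertical equation gives 1.444 T_A = 1265, so T_A = 876.4 N.

T_A ≈ 876 N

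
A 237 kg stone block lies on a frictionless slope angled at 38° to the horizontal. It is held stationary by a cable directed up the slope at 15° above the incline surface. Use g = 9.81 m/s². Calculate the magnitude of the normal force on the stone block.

N ≈ 1450 N

Take axes along and perpendicular to the incline. Weight components: W sin 38° = 1431 N down-slope, W cos 38° = 1832 N into the surface.
Along incline: T cos 15° = W sin 38° → T = 1482 N.
Perpendicular: N = W cos 38° − T sin 15° = 1449 N.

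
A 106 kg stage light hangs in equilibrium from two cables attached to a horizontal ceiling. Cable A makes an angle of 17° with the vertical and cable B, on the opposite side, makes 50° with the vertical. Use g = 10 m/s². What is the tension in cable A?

T_A ≈ 882 N

Angles from the horizontal: cable A is 90° − 17° = 73°, cable B is 90° − 50° = 40°.
Weight W = 106 × 10 = 1060 N acts straight down.
Horizontal: T_A cos 73° = T_B cos 40°  →  T_B = 0.3817 T_A.
Vertical: T_A sin 73° + T_B sin 40° = 1060.
Substituting the horizontal relation into the vertical equation gives 1.202 T_A = 1060, so T_A = 882.1 N.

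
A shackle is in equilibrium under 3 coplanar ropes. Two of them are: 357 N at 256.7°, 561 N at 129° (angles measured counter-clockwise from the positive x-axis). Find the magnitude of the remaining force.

F ≈ 444 N

Sum the known components: ΣF_x = -435.2 N, ΣF_y = 88.55 N.
For equilibrium the remaining force must supply (−ΣF_x, −ΣF_y) = (435.2, -88.55) N.
Magnitude = √((435.2)² + (-88.55)²) = 444.1 N; direction = atan2(-88.55, 435.2) = 348.5°.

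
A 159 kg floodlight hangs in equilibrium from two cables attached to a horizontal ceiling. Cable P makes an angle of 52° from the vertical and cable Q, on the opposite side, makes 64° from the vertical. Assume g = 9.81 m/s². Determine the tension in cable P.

Angles from the horizontal: cable P is 90° − 52° = 38°, cable Q is 90° − 64° = 26°.
Weight W = 159 × 9.81 = 1560 N acts straight down.
Horizontal: T_P cos 38° = T_Q cos 26°  →  T_Q = 0.8767 T_P.
Vertical: T_P sin 38° + T_Q sin 26° = 1560.
Substituting the horizontal relation into the vertical equation gives 1 T_P = 1560, so T_P = 1560 N.

T_P ≈ 1560 N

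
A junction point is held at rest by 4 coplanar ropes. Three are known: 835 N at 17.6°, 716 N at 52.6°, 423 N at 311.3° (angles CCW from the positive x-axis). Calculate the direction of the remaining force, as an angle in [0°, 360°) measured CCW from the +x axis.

θ ≈ 198°

Sum the known components: ΣF_x = 1510 N, ΣF_y = 503.5 N.
For equilibrium the remaining force must supply (−ΣF_x, −ΣF_y) = (-1510, -503.5) N.
Magnitude = √((-1510)² + (-503.5)²) = 1592 N; direction = atan2(-503.5, -1510) = 198.4°.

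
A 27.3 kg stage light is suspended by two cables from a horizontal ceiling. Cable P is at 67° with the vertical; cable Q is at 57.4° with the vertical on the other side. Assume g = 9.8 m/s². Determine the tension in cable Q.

T_Q ≈ 298 N

Angles from the horizontal: cable P is 90° − 67° = 23°, cable Q is 90° − 57.4° = 32.6°.
Weight W = 27.3 × 9.8 = 267.5 N acts straight down.
Horizontal: T_P cos 23° = T_Q cos 32.6°  →  T_P = 0.9152 T_Q.
Vertical: T_P sin 23° + T_Q sin 32.6° = 267.5.
Substituting the horizontal relation into the vertical equation gives 0.8964 T_Q = 267.5, so T_Q = 298.5 N.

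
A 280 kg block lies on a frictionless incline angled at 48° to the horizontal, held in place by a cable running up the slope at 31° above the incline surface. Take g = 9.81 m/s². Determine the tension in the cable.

T ≈ 2380 N

Take axes along and perpendicular to the incline. Weight components: W sin 48° = 2041 N down-slope, W cos 48° = 1838 N into the surface.
Along incline: T cos 31° = W sin 48° → T = 2381 N.
Perpendicular: N = W cos 48° − T sin 31° = 611.4 N.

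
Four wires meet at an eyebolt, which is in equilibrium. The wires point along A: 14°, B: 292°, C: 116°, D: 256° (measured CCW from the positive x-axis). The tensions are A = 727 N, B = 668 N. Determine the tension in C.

T_C ≈ 1610 N

Resolve: ΣF_x = 727 cos 14° + 668 cos 292° + T_C cos 116° + T_D cos 256° = 0.
        ΣF_y = 727 sin 14° + 668 sin 292° + T_C sin 116° + T_D sin 256° = 0.
The known terms sum to (955.6, -443.5) N, so -0.4384 T_C − 0.2419 T_D = -955.6 and 0.8988 T_C − 0.9703 T_D = 443.5.
Solving simultaneously: T_C = 1609 N, T_D = 1034 N.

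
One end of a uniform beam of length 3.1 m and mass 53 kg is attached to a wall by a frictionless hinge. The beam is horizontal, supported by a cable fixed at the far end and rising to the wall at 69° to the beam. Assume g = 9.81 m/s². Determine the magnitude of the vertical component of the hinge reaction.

Take torques about the hinge: T sin 69° · 3.1 = 53×9.81×1.55 = 805.89 N·m.
So T = 805.89 / (0.9336 × 3.1) = 278.46 N.
ΣF_y = 0: H_y = (53×9.81) − T sin 69° = 519.93 − 259.97 = 259.96 N.

|H_y| ≈ 260 N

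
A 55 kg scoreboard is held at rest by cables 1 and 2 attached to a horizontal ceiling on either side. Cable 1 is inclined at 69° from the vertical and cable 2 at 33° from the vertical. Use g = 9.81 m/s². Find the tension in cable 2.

T_2 ≈ 515 N

Angles from the horizontal: cable 1 is 90° − 69° = 21°, cable 2 is 90° − 33° = 57°.
Weight W = 55 × 9.81 = 539.6 N acts straight down.
Horizontal: T_1 cos 21° = T_2 cos 57°  →  T_1 = 0.5834 T_2.
Vertical: T_1 sin 21° + T_2 sin 57° = 539.6.
Substituting the horizontal relation into the vertical equation gives 1.048 T_2 = 539.6, so T_2 = 515 N.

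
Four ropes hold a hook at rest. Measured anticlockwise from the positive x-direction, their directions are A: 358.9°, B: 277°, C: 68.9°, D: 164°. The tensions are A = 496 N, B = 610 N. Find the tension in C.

Resolve: ΣF_x = 496 cos 358.9° + 610 cos 277° + T_C cos 68.9° + T_D cos 164° = 0.
        ΣF_y = 496 sin 358.9° + 610 sin 277° + T_C sin 68.9° + T_D sin 164° = 0.
The known terms sum to (570.2, -615) N, so 0.3600 T_C − 0.9613 T_D = -570.2 and 0.9330 T_C + 0.2756 T_D = 615.
Solving simultaneously: T_C = 435.7 N, T_D = 756.4 N.

T_C ≈ 436 N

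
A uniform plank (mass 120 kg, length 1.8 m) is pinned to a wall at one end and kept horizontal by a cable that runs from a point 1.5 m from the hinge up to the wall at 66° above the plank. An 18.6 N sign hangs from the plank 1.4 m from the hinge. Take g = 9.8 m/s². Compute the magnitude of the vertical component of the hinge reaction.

Take torques about the hinge: T sin 66° · 1.5 = 120×9.8×0.9 + 18.6×1.4 = 1084.4 N·m.
So T = 1084.4 / (0.9135 × 1.5) = 791.38 N.
ΣF_y = 0: H_y = (120×9.8 + 18.6) − T sin 66° = 1194.6 − 722.96 = 471.64 N.

|H_y| ≈ 472 N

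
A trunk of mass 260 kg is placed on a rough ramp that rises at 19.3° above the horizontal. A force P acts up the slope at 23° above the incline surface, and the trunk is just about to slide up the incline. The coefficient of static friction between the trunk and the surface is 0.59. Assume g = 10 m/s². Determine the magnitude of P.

P ≈ 2000 N

On the verge of sliding up the incline, friction equals μN and acts down the slope.
Perpendicular: N + P sin 23° = W cos 19.3° = 2454 N.
Along incline: P cos 23° = W sin 19.3° + μN  with W sin 19.3° = 859.3 N.
Solving the pair for P and N: P = 2004 N, N = 1671 N (and f = μN = 985.7 N).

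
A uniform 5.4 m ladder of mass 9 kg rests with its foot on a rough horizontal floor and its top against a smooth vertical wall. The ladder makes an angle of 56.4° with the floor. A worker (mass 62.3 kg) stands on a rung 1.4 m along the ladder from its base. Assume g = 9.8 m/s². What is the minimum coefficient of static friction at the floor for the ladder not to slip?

ΣF_y = 0: N_floor = 9×9.8 + 62.3×9.8 = 698.74 N.
Torques about the foot: N_wall · 5.4 sin 56.4° = 9×9.8×2.7 cos 56.4° + 62.3×9.8×1.4 cos 56.4° → N_wall = 134.47 N.
ΣF_x = 0: f_floor = N_wall = 134.47 N.
μ_min = f_floor / N_floor = 134.47 / 698.74 = 0.1924.

μ_min ≈ 0.192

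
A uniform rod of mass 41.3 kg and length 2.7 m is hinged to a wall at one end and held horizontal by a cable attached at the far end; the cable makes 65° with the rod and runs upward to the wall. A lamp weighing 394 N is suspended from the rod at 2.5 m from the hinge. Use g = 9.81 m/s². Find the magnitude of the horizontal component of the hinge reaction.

Take torques about the hinge: T sin 65° · 2.7 = 41.3×9.81×1.35 + 394×2.5 = 1532 N·m.
So T = 1532 / (0.9063 × 2.7) = 626.05 N.
ΣF_x = 0: H_x = T cos 65° = 264.58 N.

H_x ≈ 265 N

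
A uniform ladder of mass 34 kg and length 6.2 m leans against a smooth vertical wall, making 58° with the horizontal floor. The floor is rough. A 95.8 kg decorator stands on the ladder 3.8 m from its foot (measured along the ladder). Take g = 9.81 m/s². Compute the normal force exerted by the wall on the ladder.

N_wall ≈ 464 N

Torques about the foot: N_wall · 6.2 sin 58° = 34×9.81×3.1 cos 58° + 95.8×9.81×3.8 cos 58° → N_wall = 464.14 N.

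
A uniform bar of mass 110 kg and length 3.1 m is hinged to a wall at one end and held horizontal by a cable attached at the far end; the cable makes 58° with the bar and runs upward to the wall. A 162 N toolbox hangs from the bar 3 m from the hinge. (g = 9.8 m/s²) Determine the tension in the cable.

T ≈ 820 N

Take torques about the hinge: T sin 58° · 3.1 = 110×9.8×1.55 + 162×3 = 2156.9 N·m.
So T = 2156.9 / (0.8480 × 3.1) = 820.44 N.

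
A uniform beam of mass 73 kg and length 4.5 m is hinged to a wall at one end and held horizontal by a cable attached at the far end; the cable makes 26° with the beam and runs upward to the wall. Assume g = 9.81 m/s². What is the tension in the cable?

Take torques about the hinge: T sin 26° · 4.5 = 73×9.81×2.25 = 1611.3 N·m.
So T = 1611.3 / (0.4384 × 4.5) = 816.81 N.

T ≈ 817 N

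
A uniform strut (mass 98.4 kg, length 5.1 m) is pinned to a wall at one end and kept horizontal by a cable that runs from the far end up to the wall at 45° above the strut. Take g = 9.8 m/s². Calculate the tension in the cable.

T ≈ 682 N

Take torques about the hinge: T sin 45° · 5.1 = 98.4×9.8×2.55 = 2459 N·m.
So T = 2459 / (0.7071 × 5.1) = 681.88 N.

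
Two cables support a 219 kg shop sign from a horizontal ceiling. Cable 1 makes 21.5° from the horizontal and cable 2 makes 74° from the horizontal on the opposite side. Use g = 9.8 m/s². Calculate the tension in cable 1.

Weight W = 219 × 9.8 = 2146 N acts straight down.
Horizontal: T_1 cos 21.5° = T_2 cos 74°  →  T_2 = 3.376 T_1.
Vertical: T_1 sin 21.5° + T_2 sin 74° = 2146.
Substituting the horizontal relation into the vertical equation gives 3.611 T_1 = 2146, so T_1 = 594.3 N.

T_1 ≈ 594 N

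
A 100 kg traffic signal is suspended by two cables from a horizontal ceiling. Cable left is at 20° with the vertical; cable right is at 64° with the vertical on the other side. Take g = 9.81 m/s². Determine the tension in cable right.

T_right ≈ 337 N

Angles from the horizontal: cable left is 90° − 20° = 70°, cable right is 90° − 64° = 26°.
Weight W = 100 × 9.81 = 981 N acts straight down.
Horizontal: T_left cos 70° = T_right cos 26°  →  T_left = 2.628 T_right.
Vertical: T_left sin 70° + T_right sin 26° = 981.
Substituting the horizontal relation into the vertical equation gives 2.908 T_right = 981, so T_right = 337.4 N.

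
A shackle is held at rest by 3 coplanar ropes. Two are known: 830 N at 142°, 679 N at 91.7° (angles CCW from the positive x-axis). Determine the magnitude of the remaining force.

Sum the known components: ΣF_x = -674.2 N, ΣF_y = 1190 N.
For equilibrium the remaining force must supply (−ΣF_x, −ΣF_y) = (674.2, -1190) N.
Magnitude = √((674.2)² + (-1190)²) = 1367 N; direction = atan2(-1190, 674.2) = 299.5°.

F ≈ 1370 N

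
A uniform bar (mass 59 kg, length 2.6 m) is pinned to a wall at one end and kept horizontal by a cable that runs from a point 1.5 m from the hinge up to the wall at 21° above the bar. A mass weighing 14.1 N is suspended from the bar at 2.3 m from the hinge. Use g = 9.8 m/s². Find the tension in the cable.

Take torques about the hinge: T sin 21° · 1.5 = 59×9.8×1.3 + 14.1×2.3 = 784.09 N·m.
So T = 784.09 / (0.3584 × 1.5) = 1458.6 N.

T ≈ 1460 N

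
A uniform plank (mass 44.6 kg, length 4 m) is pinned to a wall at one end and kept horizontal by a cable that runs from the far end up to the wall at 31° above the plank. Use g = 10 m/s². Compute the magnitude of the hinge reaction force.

|H| ≈ 433 N

Take torques about the hinge: T sin 31° · 4 = 44.6×10×2 = 892 N·m.
So T = 892 / (0.5150 × 4) = 432.98 N.
ΣF_x = 0: H_x = T cos 31° = 371.13 N.
ΣF_y = 0: H_y = (44.6×10) − T sin 31° = 446 − 223 = 223 N.
|H| = √(H_x² + H_y²) = √((371.13)² + (223)²) = 432.98 N.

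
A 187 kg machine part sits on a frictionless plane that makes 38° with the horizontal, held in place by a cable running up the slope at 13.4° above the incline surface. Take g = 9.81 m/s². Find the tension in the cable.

T ≈ 1160 N

Take axes along and perpendicular to the incline. Weight components: W sin 38° = 1129 N down-slope, W cos 38° = 1446 N into the surface.
Along incline: T cos 13.4° = W sin 38° → T = 1161 N.
Perpendicular: N = W cos 38° − T sin 13.4° = 1177 N.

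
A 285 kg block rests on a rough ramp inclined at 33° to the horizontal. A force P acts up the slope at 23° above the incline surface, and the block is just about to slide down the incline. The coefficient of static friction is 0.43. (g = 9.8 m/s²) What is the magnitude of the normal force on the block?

On the verge of sliding down the incline, friction equals μN and acts up the slope.
Perpendicular: N + P sin 23° = W cos 33° = 2342 N.
Along incline: P cos 23° + μN = W sin 33° with W sin 33° = 1521 N.
Solving the pair for P and N: P = 683 N, N = 2076 N (and f = μN = 892.5 N).

N ≈ 2080 N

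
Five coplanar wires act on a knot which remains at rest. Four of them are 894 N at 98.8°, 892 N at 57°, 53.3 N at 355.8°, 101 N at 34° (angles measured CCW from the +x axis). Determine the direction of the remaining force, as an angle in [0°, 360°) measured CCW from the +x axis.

θ ≈ 254°

Sum the known components: ΣF_x = 485.9 N, ΣF_y = 1684 N.
For equilibrium the remaining force must supply (−ΣF_x, −ΣF_y) = (-485.9, -1684) N.
Magnitude = √((-485.9)² + (-1684)²) = 1753 N; direction = atan2(-1684, -485.9) = 253.9°.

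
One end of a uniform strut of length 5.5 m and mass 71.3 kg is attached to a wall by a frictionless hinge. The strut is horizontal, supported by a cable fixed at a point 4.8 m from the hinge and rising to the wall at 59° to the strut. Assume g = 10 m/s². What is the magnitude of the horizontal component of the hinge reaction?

Take torques about the hinge: T sin 59° · 4.8 = 71.3×10×2.75 = 1960.8 N·m.
So T = 1960.8 / (0.8572 × 4.8) = 476.56 N.
ΣF_x = 0: H_x = T cos 59° = 245.45 N.

H_x ≈ 245 N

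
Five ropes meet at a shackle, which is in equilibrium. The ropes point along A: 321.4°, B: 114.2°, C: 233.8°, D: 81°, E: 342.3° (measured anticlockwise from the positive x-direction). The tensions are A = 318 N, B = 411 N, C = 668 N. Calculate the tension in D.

T_D ≈ 446 N

Resolve: ΣF_x = 318 cos 321.4° + 411 cos 114.2° + 668 cos 233.8° + T_D cos 81° + T_E cos 342.3° = 0.
        ΣF_y = 318 sin 321.4° + 411 sin 114.2° + 668 sin 233.8° + T_D sin 81° + T_E sin 342.3° = 0.
The known terms sum to (-314.5, -362.6) N, so 0.1564 T_D + 0.9527 T_E = 314.5 and 0.9877 T_D − 0.3040 T_E = 362.6.
Solving simultaneously: T_D = 446.1 N, T_E = 256.8 N.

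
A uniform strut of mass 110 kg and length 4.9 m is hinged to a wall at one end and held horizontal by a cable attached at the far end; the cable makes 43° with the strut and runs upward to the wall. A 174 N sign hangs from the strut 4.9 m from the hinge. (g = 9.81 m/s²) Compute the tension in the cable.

Take torques about the hinge: T sin 43° · 4.9 = 110×9.81×2.45 + 174×4.9 = 3496.4 N·m.
So T = 3496.4 / (0.6820 × 4.9) = 1046.3 N.

T ≈ 1050 N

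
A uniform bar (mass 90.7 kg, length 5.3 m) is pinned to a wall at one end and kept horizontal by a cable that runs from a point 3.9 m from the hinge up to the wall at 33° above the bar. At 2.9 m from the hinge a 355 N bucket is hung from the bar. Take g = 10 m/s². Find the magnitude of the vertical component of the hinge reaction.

Take torques about the hinge: T sin 33° · 3.9 = 90.7×10×2.65 + 355×2.9 = 3433 N·m.
So T = 3433 / (0.5446 × 3.9) = 1616.2 N.
ΣF_y = 0: H_y = (90.7×10 + 355) − T sin 33° = 1262 − 880.27 = 381.73 N.

|H_y| ≈ 382 N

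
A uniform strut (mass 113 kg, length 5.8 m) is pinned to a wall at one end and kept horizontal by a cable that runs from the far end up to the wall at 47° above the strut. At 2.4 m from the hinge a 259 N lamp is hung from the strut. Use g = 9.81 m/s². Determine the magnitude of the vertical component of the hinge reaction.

|H_y| ≈ 706 N

Take torques about the hinge: T sin 47° · 5.8 = 113×9.81×2.9 + 259×2.4 = 3836.3 N·m.
So T = 3836.3 / (0.7314 × 5.8) = 904.4 N.
ΣF_y = 0: H_y = (113×9.81 + 259) − T sin 47° = 1367.5 − 661.44 = 706.09 N.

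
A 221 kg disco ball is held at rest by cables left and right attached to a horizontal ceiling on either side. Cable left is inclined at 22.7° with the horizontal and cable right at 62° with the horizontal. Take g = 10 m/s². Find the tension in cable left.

T_left ≈ 1040 N

Weight W = 221 × 10 = 2210 N acts straight down.
Horizontal: T_left cos 22.7° = T_right cos 62°  →  T_right = 1.965 T_left.
Vertical: T_left sin 22.7° + T_right sin 62° = 2210.
Substituting the horizontal relation into the vertical equation gives 2.121 T_left = 2210, so T_left = 1042 N.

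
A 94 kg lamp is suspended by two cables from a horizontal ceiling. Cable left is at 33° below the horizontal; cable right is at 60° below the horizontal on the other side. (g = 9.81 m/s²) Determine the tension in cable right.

T_right ≈ 774 N

Weight W = 94 × 9.81 = 922.1 N acts straight down.
Horizontal: T_left cos 33° = T_right cos 60°  →  T_left = 0.5962 T_right.
Vertical: T_left sin 33° + T_right sin 60° = 922.1.
Substituting the horizontal relation into the vertical equation gives 1.191 T_right = 922.1, so T_right = 774.4 N.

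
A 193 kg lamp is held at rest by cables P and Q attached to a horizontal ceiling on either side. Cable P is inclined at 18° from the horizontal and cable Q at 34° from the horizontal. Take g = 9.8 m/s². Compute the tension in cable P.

T_P ≈ 1990 N

Weight W = 193 × 9.8 = 1891 N acts straight down.
Horizontal: T_P cos 18° = T_Q cos 34°  →  T_Q = 1.147 T_P.
Vertical: T_P sin 18° + T_Q sin 34° = 1891.
Substituting the horizontal relation into the vertical equation gives 0.9505 T_P = 1891, so T_P = 1990 N.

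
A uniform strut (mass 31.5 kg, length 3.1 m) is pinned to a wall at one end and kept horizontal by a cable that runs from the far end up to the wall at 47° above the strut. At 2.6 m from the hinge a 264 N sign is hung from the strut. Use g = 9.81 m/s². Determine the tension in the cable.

Take torques about the hinge: T sin 47° · 3.1 = 31.5×9.81×1.55 + 264×2.6 = 1165.4 N·m.
So T = 1165.4 / (0.7314 × 3.1) = 514.02 N.

T ≈ 514 N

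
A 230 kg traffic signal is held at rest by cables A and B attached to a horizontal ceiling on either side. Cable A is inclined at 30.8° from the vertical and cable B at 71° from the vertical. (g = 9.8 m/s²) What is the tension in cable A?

Angles from the horizontal: cable A is 90° − 30.8° = 59.2°, cable B is 90° − 71° = 19°.
Weight W = 230 × 9.8 = 2254 N acts straight down.
Horizontal: T_A cos 59.2° = T_B cos 19°  →  T_B = 0.5415 T_A.
Vertical: T_A sin 59.2° + T_B sin 19° = 2254.
Substituting the horizontal relation into the vertical equation gives 1.035 T_A = 2254, so T_A = 2177 N.

T_A ≈ 2180 N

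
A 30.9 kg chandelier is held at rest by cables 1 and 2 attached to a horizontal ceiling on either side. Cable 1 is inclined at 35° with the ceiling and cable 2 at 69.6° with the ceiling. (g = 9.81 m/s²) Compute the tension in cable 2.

Weight W = 30.9 × 9.81 = 303.1 N acts straight down.
Horizontal: T_1 cos 35° = T_2 cos 69.6°  →  T_1 = 0.4255 T_2.
Vertical: T_1 sin 35° + T_2 sin 69.6° = 303.1.
Substituting the horizontal relation into the vertical equation gives 1.181 T_2 = 303.1, so T_2 = 256.6 N.

T_2 ≈ 257 N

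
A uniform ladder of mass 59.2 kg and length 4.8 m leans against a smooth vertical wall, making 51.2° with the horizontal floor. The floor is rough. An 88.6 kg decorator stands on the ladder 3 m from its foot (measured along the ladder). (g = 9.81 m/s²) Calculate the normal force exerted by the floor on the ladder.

ΣF_y = 0: N_floor = 59.2×9.81 + 88.6×9.81 = 1449.9 N.

N_floor ≈ 1450 N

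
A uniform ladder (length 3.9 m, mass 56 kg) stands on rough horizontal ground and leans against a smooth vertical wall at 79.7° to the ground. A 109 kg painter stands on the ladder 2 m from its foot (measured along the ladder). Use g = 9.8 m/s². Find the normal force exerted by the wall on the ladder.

Torques about the foot: N_wall · 3.9 sin 79.7° = 56×9.8×1.95 cos 79.7° + 109×9.8×2 cos 79.7° → N_wall = 149.42 N.

N_wall ≈ 149 N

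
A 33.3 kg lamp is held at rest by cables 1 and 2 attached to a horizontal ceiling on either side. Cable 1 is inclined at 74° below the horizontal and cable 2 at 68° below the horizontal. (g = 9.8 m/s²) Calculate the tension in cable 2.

T_2 ≈ 146 N

Weight W = 33.3 × 9.8 = 326.3 N acts straight down.
Horizontal: T_1 cos 74° = T_2 cos 68°  →  T_1 = 1.359 T_2.
Vertical: T_1 sin 74° + T_2 sin 68° = 326.3.
Substituting the horizontal relation into the vertical equation gives 2.234 T_2 = 326.3, so T_2 = 146.1 N.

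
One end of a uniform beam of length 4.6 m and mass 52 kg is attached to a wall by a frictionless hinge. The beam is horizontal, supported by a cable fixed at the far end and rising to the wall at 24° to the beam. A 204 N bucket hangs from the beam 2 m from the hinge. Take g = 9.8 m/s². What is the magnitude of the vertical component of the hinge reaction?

|H_y| ≈ 370 N

Take torques about the hinge: T sin 24° · 4.6 = 52×9.8×2.3 + 204×2 = 1580.1 N·m.
So T = 1580.1 / (0.4067 × 4.6) = 844.52 N.
ΣF_y = 0: H_y = (52×9.8 + 204) − T sin 24° = 713.6 − 343.5 = 370.1 N.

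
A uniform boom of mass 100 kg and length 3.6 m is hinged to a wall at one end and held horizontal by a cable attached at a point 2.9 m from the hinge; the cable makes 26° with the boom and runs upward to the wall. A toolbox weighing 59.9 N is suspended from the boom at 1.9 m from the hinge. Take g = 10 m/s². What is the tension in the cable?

T ≈ 1510 N

Take torques about the hinge: T sin 26° · 2.9 = 100×10×1.8 + 59.9×1.9 = 1913.8 N·m.
So T = 1913.8 / (0.4384 × 2.9) = 1505.4 N.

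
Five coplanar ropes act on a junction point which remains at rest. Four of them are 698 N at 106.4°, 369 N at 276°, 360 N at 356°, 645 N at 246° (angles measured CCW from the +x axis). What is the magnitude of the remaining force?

F ≈ 318 N

Sum the known components: ΣF_x = -61.73 N, ΣF_y = -311.7 N.
For equilibrium the remaining force must supply (−ΣF_x, −ΣF_y) = (61.73, 311.7) N.
Magnitude = √((61.73)² + (311.7)²) = 317.8 N; direction = atan2(311.7, 61.73) = 78.8°.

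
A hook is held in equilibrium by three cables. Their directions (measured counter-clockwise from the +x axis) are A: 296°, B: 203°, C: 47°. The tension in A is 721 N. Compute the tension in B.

Resolve: ΣF_x = 721 cos 296° + T_B cos 203° + T_C cos 47° = 0.
        ΣF_y = 721 sin 296° + T_B sin 203° + T_C sin 47° = 0.
The known terms sum to (316.1, -648) N, so -0.9205 T_B + 0.6820 T_C = -316.1 and -0.3907 T_B + 0.7314 T_C = 648.
Solving simultaneously: T_B = 1655 N, T_C = 1770 N.

T_B ≈ 1650 N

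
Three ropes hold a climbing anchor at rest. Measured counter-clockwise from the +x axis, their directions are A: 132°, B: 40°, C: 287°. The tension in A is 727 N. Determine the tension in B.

T_B ≈ 334 N

Resolve: ΣF_x = 727 cos 132° + T_B cos 40° + T_C cos 287° = 0.
        ΣF_y = 727 sin 132° + T_B sin 40° + T_C sin 287° = 0.
The known terms sum to (-486.5, 540.3) N, so 0.7660 T_B + 0.2924 T_C = 486.5 and 0.6428 T_B − 0.9563 T_C = -540.3.
Solving simultaneously: T_B = 333.8 N, T_C = 789.3 N.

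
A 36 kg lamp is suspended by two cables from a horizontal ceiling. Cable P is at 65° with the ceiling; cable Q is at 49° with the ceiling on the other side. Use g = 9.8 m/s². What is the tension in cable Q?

T_Q ≈ 163 N

Weight W = 36 × 9.8 = 352.8 N acts straight down.
Horizontal: T_P cos 65° = T_Q cos 49°  →  T_P = 1.552 T_Q.
Vertical: T_P sin 65° + T_Q sin 49° = 352.8.
Substituting the horizontal relation into the vertical equation gives 2.162 T_Q = 352.8, so T_Q = 163.2 N.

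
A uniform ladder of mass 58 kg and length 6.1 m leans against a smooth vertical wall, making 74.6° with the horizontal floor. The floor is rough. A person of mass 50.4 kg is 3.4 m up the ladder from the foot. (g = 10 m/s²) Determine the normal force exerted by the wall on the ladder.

N_wall ≈ 157 N

Torques about the foot: N_wall · 6.1 sin 74.6° = 58×10×3.05 cos 74.6° + 50.4×10×3.4 cos 74.6° → N_wall = 157.26 N.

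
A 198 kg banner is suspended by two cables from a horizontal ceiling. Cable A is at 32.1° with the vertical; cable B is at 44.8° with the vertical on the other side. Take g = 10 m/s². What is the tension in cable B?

T_B ≈ 1080 N

Angles from the horizontal: cable A is 90° − 32.1° = 57.9°, cable B is 90° − 44.8° = 45.2°.
Weight W = 198 × 10 = 1980 N acts straight down.
Horizontal: T_A cos 57.9° = T_B cos 45.2°  →  T_A = 1.326 T_B.
Vertical: T_A sin 57.9° + T_B sin 45.2° = 1980.
Substituting the horizontal relation into the vertical equation gives 1.833 T_B = 1980, so T_B = 1080 N.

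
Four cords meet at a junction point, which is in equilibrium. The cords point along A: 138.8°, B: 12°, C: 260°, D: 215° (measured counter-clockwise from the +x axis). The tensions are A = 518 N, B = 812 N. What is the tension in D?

Resolve: ΣF_x = 518 cos 138.8° + 812 cos 12° + T_C cos 260° + T_D cos 215° = 0.
        ΣF_y = 518 sin 138.8° + 812 sin 12° + T_C sin 260° + T_D sin 215° = 0.
The known terms sum to (404.5, 510) N, so -0.1736 T_C − 0.8192 T_D = -404.5 and -0.9848 T_C − 0.5736 T_D = -510.
Solving simultaneously: T_C = 262.7 N, T_D = 438.1 N.

T_D ≈ 438 N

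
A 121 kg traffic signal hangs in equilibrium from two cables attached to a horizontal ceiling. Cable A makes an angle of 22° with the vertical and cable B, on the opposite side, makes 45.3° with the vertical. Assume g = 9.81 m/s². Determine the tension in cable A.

Angles from the horizontal: cable A is 90° − 22° = 68°, cable B is 90° − 45.3° = 44.7°.
Weight W = 121 × 9.81 = 1187 N acts straight down.
Horizontal: T_A cos 68° = T_B cos 44.7°  →  T_B = 0.527 T_A.
Vertical: T_A sin 68° + T_B sin 44.7° = 1187.
Substituting the horizontal relation into the vertical equation gives 1.298 T_A = 1187, so T_A = 914.6 N.

T_A ≈ 915 N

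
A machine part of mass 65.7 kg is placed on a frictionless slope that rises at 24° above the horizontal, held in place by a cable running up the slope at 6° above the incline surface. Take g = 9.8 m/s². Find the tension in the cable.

Take axes along and perpendicular to the incline. Weight components: W sin 24° = 261.9 N down-slope, W cos 24° = 588.2 N into the surface.
Along incline: T cos 6° = W sin 24° → T = 263.3 N.
Perpendicular: N = W cos 24° − T sin 6° = 560.7 N.

T ≈ 263 N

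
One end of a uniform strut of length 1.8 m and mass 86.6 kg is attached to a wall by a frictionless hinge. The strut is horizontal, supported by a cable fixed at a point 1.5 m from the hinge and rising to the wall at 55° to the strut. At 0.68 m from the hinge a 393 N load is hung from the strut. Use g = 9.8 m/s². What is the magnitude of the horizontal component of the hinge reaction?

Take torques about the hinge: T sin 55° · 1.5 = 86.6×9.8×0.9 + 393×0.68 = 1031.1 N·m.
So T = 1031.1 / (0.8192 × 1.5) = 839.12 N.
ΣF_x = 0: H_x = T cos 55° = 481.3 N.

H_x ≈ 481 N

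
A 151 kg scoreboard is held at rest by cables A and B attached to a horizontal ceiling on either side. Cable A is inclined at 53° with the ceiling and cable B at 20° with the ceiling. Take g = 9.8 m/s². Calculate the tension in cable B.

Weight W = 151 × 9.8 = 1480 N acts straight down.
Horizontal: T_A cos 53° = T_B cos 20°  →  T_A = 1.561 T_B.
Vertical: T_A sin 53° + T_B sin 20° = 1480.
Substituting the horizontal relation into the vertical equation gives 1.589 T_B = 1480, so T_B = 931.3 N.

T_B ≈ 931 N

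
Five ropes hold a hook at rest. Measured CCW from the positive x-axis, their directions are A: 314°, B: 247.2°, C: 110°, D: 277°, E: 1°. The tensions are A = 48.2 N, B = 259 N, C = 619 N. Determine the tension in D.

T_D ≈ 315 N

Resolve: ΣF_x = 48.2 cos 314° + 259 cos 247.2° + 619 cos 110° + T_D cos 277° + T_E cos 1° = 0.
        ΣF_y = 48.2 sin 314° + 259 sin 247.2° + 619 sin 110° + T_D sin 277° + T_E sin 1° = 0.
The known terms sum to (-278.6, 308.2) N, so 0.1219 T_D + 0.9998 T_E = 278.6 and -0.9925 T_D + 0.0175 T_E = -308.2.
Solving simultaneously: T_D = 314.8 N, T_E = 240.3 N.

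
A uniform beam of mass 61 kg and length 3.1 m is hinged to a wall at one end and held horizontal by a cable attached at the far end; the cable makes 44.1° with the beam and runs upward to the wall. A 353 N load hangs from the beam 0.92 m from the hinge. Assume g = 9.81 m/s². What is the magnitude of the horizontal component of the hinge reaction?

H_x ≈ 417 N

Take torques about the hinge: T sin 44.1° · 3.1 = 61×9.81×1.55 + 353×0.92 = 1252.3 N·m.
So T = 1252.3 / (0.6959 × 3.1) = 580.48 N.
ΣF_x = 0: H_x = T cos 44.1° = 416.86 N.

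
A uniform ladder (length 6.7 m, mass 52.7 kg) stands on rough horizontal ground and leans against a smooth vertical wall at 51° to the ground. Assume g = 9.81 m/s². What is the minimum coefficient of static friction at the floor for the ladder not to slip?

μ_min ≈ 0.405

ΣF_y = 0: N_floor = 52.7×9.81 = 516.99 N.
Torques about the foot: N_wall · 6.7 sin 51° = 52.7×9.81×3.35 cos 51° → N_wall = 209.32 N.
ΣF_x = 0: f_floor = N_wall = 209.32 N.
μ_min = f_floor / N_floor = 209.32 / 516.99 = 0.4049.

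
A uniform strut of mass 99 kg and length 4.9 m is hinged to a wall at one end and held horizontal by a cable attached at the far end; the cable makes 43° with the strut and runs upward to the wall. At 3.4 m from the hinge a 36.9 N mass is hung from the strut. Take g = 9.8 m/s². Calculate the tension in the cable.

Take torques about the hinge: T sin 43° · 4.9 = 99×9.8×2.45 + 36.9×3.4 = 2502.5 N·m.
So T = 2502.5 / (0.6820 × 4.9) = 748.83 N.

T ≈ 749 N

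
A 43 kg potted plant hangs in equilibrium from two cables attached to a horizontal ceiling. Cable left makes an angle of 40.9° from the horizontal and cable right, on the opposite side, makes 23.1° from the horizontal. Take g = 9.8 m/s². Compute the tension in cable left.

T_left ≈ 431 N

Weight W = 43 × 9.8 = 421.4 N acts straight down.
Horizontal: T_left cos 40.9° = T_right cos 23.1°  →  T_right = 0.8217 T_left.
Vertical: T_left sin 40.9° + T_right sin 23.1° = 421.4.
Substituting the horizontal relation into the vertical equation gives 0.9771 T_left = 421.4, so T_left = 431.3 N.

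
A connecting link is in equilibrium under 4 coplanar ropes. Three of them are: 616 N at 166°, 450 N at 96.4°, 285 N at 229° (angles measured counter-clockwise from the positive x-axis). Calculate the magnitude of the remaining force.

Sum the known components: ΣF_x = -834.8 N, ΣF_y = 381.1 N.
For equilibrium the remaining force must supply (−ΣF_x, −ΣF_y) = (834.8, -381.1) N.
Magnitude = √((834.8)² + (-381.1)²) = 917.7 N; direction = atan2(-381.1, 834.8) = 335.5°.

F ≈ 918 N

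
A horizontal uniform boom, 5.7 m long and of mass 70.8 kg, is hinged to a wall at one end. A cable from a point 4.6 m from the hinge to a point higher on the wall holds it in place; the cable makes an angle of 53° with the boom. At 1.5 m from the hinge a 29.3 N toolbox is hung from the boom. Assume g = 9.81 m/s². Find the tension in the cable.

T ≈ 551 N

Take torques about the hinge: T sin 53° · 4.6 = 70.8×9.81×2.85 + 29.3×1.5 = 2023.4 N·m.
So T = 2023.4 / (0.7986 × 4.6) = 550.78 N.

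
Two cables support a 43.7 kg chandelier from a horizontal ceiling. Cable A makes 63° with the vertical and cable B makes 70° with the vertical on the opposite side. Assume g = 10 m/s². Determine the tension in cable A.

T_A ≈ 561 N

Angles from the horizontal: cable A is 90° − 63° = 27°, cable B is 90° − 70° = 20°.
Weight W = 43.7 × 10 = 437 N acts straight down.
Horizontal: T_A cos 27° = T_B cos 20°  →  T_B = 0.9482 T_A.
Vertical: T_A sin 27° + T_B sin 20° = 437.
Substituting the horizontal relation into the vertical equation gives 0.7783 T_A = 437, so T_A = 561.5 N.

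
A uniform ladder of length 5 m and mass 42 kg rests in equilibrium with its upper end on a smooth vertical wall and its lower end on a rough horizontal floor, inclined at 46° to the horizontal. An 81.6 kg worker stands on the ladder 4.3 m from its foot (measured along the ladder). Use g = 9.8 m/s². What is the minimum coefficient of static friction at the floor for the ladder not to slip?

ΣF_y = 0: N_floor = 42×9.8 + 81.6×9.8 = 1211.3 N.
Torques about the foot: N_wall · 5 sin 46° = 42×9.8×2.5 cos 46° + 81.6×9.8×4.3 cos 46° → N_wall = 862.87 N.
ΣF_x = 0: f_floor = N_wall = 862.87 N.
μ_min = f_floor / N_floor = 862.87 / 1211.3 = 0.7124.

μ_min ≈ 0.712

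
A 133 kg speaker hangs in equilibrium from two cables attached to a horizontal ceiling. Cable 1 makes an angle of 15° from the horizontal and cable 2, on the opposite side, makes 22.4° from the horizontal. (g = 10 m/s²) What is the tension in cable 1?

Weight W = 133 × 10 = 1330 N acts straight down.
Horizontal: T_1 cos 15° = T_2 cos 22.4°  →  T_2 = 1.045 T_1.
Vertical: T_1 sin 15° + T_2 sin 22.4° = 1330.
Substituting the horizontal relation into the vertical equation gives 0.6569 T_1 = 1330, so T_1 = 2025 N.

T_1 ≈ 2020 N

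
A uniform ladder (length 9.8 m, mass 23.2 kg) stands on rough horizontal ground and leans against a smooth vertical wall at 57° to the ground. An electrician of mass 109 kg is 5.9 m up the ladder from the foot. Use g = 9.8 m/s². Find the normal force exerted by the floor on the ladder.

N_floor ≈ 1300 N

ΣF_y = 0: N_floor = 23.2×9.8 + 109×9.8 = 1295.6 N.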